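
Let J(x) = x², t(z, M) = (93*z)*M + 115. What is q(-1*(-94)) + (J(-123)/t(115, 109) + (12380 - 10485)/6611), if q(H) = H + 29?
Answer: 950340029579/7707566570 ≈ 123.30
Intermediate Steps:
t(z, M) = 115 + 93*M*z (t(z, M) = 93*M*z + 115 = 115 + 93*M*z)
q(H) = 29 + H
q(-1*(-94)) + (J(-123)/t(115, 109) + (12380 - 10485)/6611) = (29 - 1*(-94)) + ((-123)²/(115 + 93*109*115) + (12380 - 10485)/6611) = (29 + 94) + (15129/(115 + 1165755) + 1895*(1/6611)) = 123 + (15129/1165870 + 1895/6611) = 123 + 2309341469/7707566570 = 950340029579/7707566570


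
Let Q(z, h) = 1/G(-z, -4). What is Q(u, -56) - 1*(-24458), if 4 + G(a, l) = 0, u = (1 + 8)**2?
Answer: 97831/4 ≈ 24458.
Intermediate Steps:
u = 81 (u = 9**2 = 81)
G(a, l) = -4 (G(a, l) = -4 + 0 = -4)
Q(z, h) = -1/4 (Q(z, h) = 1/(-4) = -1/4)
Q(u, -56) - 1*(-24458) = -1/4 - 1*(-24458) = -1/4 + 24458 = 97831/4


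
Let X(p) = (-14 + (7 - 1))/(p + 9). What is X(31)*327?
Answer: -327/5 ≈ -65.400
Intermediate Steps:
X(p) = -8/(9 + p) (X(p) = (-14 + 6)/(9 + p) = -8/(9 + p))
X(31)*327 = -8/(9 + 31)*327 = -8/40*327 = -8*1/40*327 = -⅕*327 = -327/5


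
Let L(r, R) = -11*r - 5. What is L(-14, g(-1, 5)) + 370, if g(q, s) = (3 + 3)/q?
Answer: 519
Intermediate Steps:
g(q, s) = 6/q
L(r, R) = -5 - 11*r
L(-14, g(-1, 5)) + 370 = (-5 - 11*(-14)) + 370 = (-5 + 154) + 370 = 149 + 370 = 519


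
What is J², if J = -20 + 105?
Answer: 7225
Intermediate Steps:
J = 85
J² = 85² = 7225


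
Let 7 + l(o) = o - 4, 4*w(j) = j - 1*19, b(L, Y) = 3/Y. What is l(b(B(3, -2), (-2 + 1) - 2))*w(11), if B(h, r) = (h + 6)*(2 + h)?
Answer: 24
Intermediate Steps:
B(h, r) = (2 + h)*(6 + h) (B(h, r) = (6 + h)*(2 + h) = (2 + h)*(6 + h))
w(j) = -19/4 + j/4 (w(j) = (j - 1*19)/4 = (j - 19)/4 = (-19 + j)/4 = -19/4 + j/4)
l(o) = -11 + o (l(o) = -7 + (o - 4) = -7 + (-4 + o) = -11 + o)
l(b(B(3, -2), (-2 + 1) - 2))*w(11) = (-11 + 3/((-2 + 1) - 2))*(-19/4 + (1/4)*11) = (-11 + 3/(-1 - 2))*(-19/4 + 11/4) = (-11 + 3/(-3))*(-2) = (-11 + 3*(-1/3))*(-2) = (-11 - 1)*(-2) = -12*(-2) = 24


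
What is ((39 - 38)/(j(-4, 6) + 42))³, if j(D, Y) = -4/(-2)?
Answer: 1/85184 ≈ 1.1739e-5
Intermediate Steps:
j(D, Y) = 2 (j(D, Y) = -4*(-½) = 2)
((39 - 38)/(j(-4, 6) + 42))³ = ((39 - 38)/(2 + 42))³ = (1/44)³ = 1/85184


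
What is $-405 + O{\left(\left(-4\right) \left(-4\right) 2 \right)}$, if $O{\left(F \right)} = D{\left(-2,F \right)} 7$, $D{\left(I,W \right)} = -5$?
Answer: $-440$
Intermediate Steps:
$O{\left(F \right)} = -35$ ($O{\left(F \right)} = \left(-5\right) 7 = -35$)
$-405 + O{\left(\left(-4\right) \left(-4\right) 2 \right)} = -405 - 35 = -440$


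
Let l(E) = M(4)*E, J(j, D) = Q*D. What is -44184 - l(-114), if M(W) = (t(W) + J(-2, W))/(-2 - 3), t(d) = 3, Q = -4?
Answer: -219438/5 ≈ -43888.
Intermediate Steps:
J(j, D) = -4*D
M(W) = -⅗ + 4*W/5 (M(W) = (3 - 4*W)/(-2 - 3) = (3 - 4*W)/(-5) = (3 - 4*W)*(-⅕) = -⅗ + 4*W/5)
l(E) = 13*E/5 (l(E) = (-⅗ + (⅘)*4)*E = (-⅗ + 16/5)*E = 13*E/5)
-44184 - l(-114) = -44184 - 13*(-114)/5 = -44184 - 1*(-1482/5) = -44184 + 1482/5 = -219438/5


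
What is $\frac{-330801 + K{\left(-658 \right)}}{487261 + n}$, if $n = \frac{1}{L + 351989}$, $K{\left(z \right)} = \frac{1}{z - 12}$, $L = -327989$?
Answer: $- \frac{531928010400}{783515688067} \approx -0.6789$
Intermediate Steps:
$K{\left(z \right)} = \frac{1}{-12 + z}$
$n = \frac{1}{24000}$ ($n = \frac{1}{-327989 + 351989} = \frac{1}{24000} \approx 4.1667 \cdot 10^{-5}$)
$\frac{-330801 + K{\left(-658 \right)}}{487261 + n} = \frac{-330801 + \frac{1}{-12 - 658}}{487261 + \frac{1}{24000}} = \frac{-330801 + \frac{1}{-670}}{\frac{11694264001}{24000}} = \left(-330801 - \frac{1}{670}\right) \frac{24000}{11694264001} = \left(- \frac{221636671}{670}\right) \frac{24000}{11694264001} = - \frac{531928010400}{783515688067}$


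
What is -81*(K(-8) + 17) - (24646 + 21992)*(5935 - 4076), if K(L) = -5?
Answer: -86701014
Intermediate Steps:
-81*(K(-8) + 17) - (24646 + 21992)*(5935 - 4076) = -81*(-5 + 17) - (24646 + 21992)*(5935 - 4076) = -81*12 - 46638*1859 = -972 - 1*86700042 = -972 - 86700042 = -86701014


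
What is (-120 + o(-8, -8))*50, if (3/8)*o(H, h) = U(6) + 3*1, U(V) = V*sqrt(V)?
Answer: -5600 + 800*sqrt(6) ≈ -3640.4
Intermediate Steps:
U(V) = V**(3/2)
o(H, h) = 8 + 16*sqrt(6) (o(H, h) = 8*(6**(3/2) + 3*1)/3 = 8*(6*sqrt(6) + 3)/3 = 8*(3 + 6*sqrt(6))/3 = 8 + 16*sqrt(6))
(-120 + o(-8, -8))*50 = (-120 + (8 + 16*sqrt(6)))*50 = (-112 + 16*sqrt(6))*50 = -5600 + 800*sqrt(6)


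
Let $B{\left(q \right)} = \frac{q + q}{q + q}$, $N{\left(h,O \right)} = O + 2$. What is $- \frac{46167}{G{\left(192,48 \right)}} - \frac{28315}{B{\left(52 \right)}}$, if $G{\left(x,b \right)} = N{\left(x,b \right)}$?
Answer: $- \frac{1461917}{50} \approx -29238.0$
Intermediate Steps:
$N{\left(h,O \right)} = 2 + O$
$G{\left(x,b \right)} = 2 + b$
$B{\left(q \right)} = 1$ ($B{\left(q \right)} = \frac{2 q}{2 q} = 2 q \frac{1}{2 q} = 1$)
$- \frac{46167}{G{\left(192,48 \right)}} - \frac{28315}{B{\left(52 \right)}} = - \frac{46167}{2 + 48} - \frac{28315}{1} = - \frac{46167}{50} - 28315 = - \frac{1461917}{50}$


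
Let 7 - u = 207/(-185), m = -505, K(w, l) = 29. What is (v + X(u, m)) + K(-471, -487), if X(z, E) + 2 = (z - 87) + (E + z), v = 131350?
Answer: 24198229/185 ≈ 1.3080e+5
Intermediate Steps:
u = 1502/185 (u = 7 - 207/(-185) = 7 - 207*(-1)/185 = 7 - 1*(-207/185) = 7 + 207/185 = 1502/185 ≈ 8.1189)
X(z, E) = -89 + E + 2*z (X(z, E) = -2 + ((z - 87) + (E + z)) = -2 + ((-87 + z) + (E + z)) = -2 + (-87 + E + 2*z) = -89 + E + 2*z)
(v + X(u, m)) + K(-471, -487) = (131350 + (-89 - 505 + 2*(1502/185))) + 29 = (131350 + (-89 - 505 + 3004/185)) + 29 = (131350 - 106886/185) + 29 = 24192864/185 + 29 = 24198229/185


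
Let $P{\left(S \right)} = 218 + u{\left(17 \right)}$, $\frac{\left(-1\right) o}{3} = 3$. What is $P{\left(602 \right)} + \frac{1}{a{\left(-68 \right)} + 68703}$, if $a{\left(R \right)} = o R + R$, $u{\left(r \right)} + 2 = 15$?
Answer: $\frac{15996058}{69247} \approx 231.0$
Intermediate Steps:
$o = -9$ ($o = \left(-3\right) 3 = -9$)
$u{\left(r \right)} = 13$ ($u{\left(r \right)} = -2 + 15 = 13$)
$P{\left(S \right)} = 231$ ($P{\left(S \right)} = 218 + 13 = 231$)
$a{\left(R \right)} = - 8 R$ ($a{\left(R \right)} = - 9 R + R = - 8 R$)
$P{\left(602 \right)} + \frac{1}{a{\left(-68 \right)} + 68703} = 231 + \frac{1}{\left(-8\right) \left(-68\right) + 68703} = 231 + \frac{1}{544 + 68703} = 231 + \frac{1}{69247} = \frac{15996058}{69247}$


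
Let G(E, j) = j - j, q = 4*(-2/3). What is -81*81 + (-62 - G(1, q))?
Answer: -6623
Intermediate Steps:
q = -8/3 (q = 4*(-2*1/3) = 4*(-2/3) = -8/3 ≈ -2.6667)
G(E, j) = 0
-81*81 + (-62 - G(1, q)) = -81*81 + (-62 - 1*0) = -6561 + (-62 + 0) = -6561 - 62 = -6623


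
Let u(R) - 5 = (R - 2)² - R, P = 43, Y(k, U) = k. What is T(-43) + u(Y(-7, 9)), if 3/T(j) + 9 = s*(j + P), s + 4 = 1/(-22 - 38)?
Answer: 278/3 ≈ 92.667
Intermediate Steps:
u(R) = 5 + (-2 + R)² - R (u(R) = 5 + ((R - 2)² - R) = 5 + ((-2 + R)² - R) = 5 + (-2 + R)² - R)
s = -241/60 (s = -4 + 1/(-22 - 38) = -4 + 1/(-60) = -4 - 1/60 = -241/60 ≈ -4.0167)
T(j) = 3/(-10903/60 - 241*j/60) (T(j) = 3/(-9 - 241*(j + 43)/60) = 3/(-9 - 241*(43 + j)/60) = 3/(-9 + (-10363/60 - 241*j/60)) = 3/(-10903/60 - 241*j/60))
T(-43) + u(Y(-7, 9)) = 180/(-10903 - 241*(-43)) + (5 + (-2 - 7)² - 1*(-7)) = 180/(-10903 + 10363) + (5 + (-9)² + 7) = 180/(-540) + (5 + 81 + 7) = 180*(-1/540) + 93 = -⅓ + 93 = 278/3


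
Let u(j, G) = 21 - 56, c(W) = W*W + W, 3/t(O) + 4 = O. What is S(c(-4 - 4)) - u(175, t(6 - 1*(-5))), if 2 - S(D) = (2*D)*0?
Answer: 37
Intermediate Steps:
t(O) = 3/(-4 + O)
c(W) = W + W**2 (c(W) = W**2 + W = W + W**2)
u(j, G) = -35
S(D) = 2 (S(D) = 2 - 2*D*0 = 2 - 1*0 = 2 + 0 = 2)
S(c(-4 - 4)) - u(175, t(6 - 1*(-5))) = 2 - 1*(-35) = 2 + 35 = 37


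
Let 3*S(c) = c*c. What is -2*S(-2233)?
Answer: -9972578/3 ≈ -3.3242e+6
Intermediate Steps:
S(c) = c²/3 (S(c) = (c*c)/3 = c²/3)
-2*S(-2233) = -2*(-2233)²/3 = -2*4986289/3 = -9972578/3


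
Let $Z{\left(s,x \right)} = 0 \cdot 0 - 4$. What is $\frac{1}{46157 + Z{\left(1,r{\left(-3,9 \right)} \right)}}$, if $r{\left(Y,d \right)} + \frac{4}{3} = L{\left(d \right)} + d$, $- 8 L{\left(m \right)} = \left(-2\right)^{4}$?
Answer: $\frac{1}{46153} \approx 2.1667 \cdot 10^{-5}$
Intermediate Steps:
$L{\left(m \right)} = -2$ ($L{\left(m \right)} = - \frac{\left(-2\right)^{4}}{8} = \left(- \frac{1}{8}\right) 16 = -2$)
$r{\left(Y,d \right)} = - \frac{10}{3} + d$ ($r{\left(Y,d \right)} = - \frac{4}{3} + \left(-2 + d\right) = - \frac{10}{3} + d$)
$Z{\left(s,x \right)} = -4$ ($Z{\left(s,x \right)} = 0 - 4 = -4$)
$\frac{1}{46157 + Z{\left(1,r{\left(-3,9 \right)} \right)}} = \frac{1}{46157 - 4} = \frac{1}{46153}$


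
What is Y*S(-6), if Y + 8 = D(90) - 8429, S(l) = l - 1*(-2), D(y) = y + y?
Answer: 33028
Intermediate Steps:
D(y) = 2*y
S(l) = 2 + l (S(l) = l + 2 = 2 + l)
Y = -8257 (Y = -8 + (2*90 - 8429) = -8 + (180 - 8429) = -8 - 8249 = -8257)
Y*S(-6) = -8257*(2 - 6) = -8257*(-4) = 33028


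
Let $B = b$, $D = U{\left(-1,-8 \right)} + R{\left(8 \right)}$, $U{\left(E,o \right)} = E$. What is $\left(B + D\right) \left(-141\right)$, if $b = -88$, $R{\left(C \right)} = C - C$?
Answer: $12549$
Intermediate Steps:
$R{\left(C \right)} = 0$
$D = -1$ ($D = -1 + 0 = -1$)
$B = -88$
$\left(B + D\right) \left(-141\right) = \left(-88 - 1\right) \left(-141\right) = \left(-89\right) \left(-141\right) = 12549$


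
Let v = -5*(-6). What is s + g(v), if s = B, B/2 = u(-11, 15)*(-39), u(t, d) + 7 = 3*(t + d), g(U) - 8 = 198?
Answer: -184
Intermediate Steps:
v = 30
g(U) = 206 (g(U) = 8 + 198 = 206)
u(t, d) = -7 + 3*d + 3*t (u(t, d) = -7 + 3*(t + d) = -7 + 3*(d + t) = -7 + (3*d + 3*t) = -7 + 3*d + 3*t)
B = -390 (B = 2*((-7 + 3*15 + 3*(-11))*(-39)) = 2*((-7 + 45 - 33)*(-39)) = 2*(5*(-39)) = 2*(-195) = -390)
s = -390
s + g(v) = -390 + 206 = -184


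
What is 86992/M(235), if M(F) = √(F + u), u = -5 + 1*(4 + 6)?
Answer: 21748*√15/15 ≈ 5615.3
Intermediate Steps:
u = 5 (u = -5 + 1*10 = -5 + 10 = 5)
M(F) = √(5 + F) (M(F) = √(F + 5) = √(5 + F))
86992/M(235) = 86992/(√(5 + 235)) = 86992/(√240) = 86992/((4*√15)) = 86992*(√15/60) = 21748*√15/15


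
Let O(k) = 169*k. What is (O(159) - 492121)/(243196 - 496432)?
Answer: 232625/126618 ≈ 1.8372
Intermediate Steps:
(O(159) - 492121)/(243196 - 496432) = (169*159 - 492121)/(243196 - 496432) = (26871 - 492121)/(-253236) = -465250*(-1/253236) = 232625/126618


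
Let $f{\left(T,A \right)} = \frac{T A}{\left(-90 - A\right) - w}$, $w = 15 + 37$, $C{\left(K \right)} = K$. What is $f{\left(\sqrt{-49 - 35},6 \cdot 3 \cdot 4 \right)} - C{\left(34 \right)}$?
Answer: $-34 - \frac{72 i \sqrt{21}}{107} \approx -34.0 - 3.0836 i$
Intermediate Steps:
$w = 52$
$f{\left(T,A \right)} = \frac{A T}{-142 - A}$ ($f{\left(T,A \right)} = \frac{T A}{\left(-90 - A\right) - 52} = \frac{A T}{\left(-90 - A\right) - 52} = \frac{A T}{-142 - A}$)
$f{\left(\sqrt{-49 - 35},6 \cdot 3 \cdot 4 \right)} - C{\left(34 \right)} = - \frac{6 \cdot 3 \cdot 4 \sqrt{-49 - 35}}{142 + 6 \cdot 3 \cdot 4} - 34 = - \frac{18 \cdot 4 \sqrt{-84}}{142 + 18 \cdot 4} - 34 = \left(-1\right) 72 \cdot 2 i \sqrt{21} \frac{1}{142 + 72} - 34 = \left(-1\right) 72 \cdot 2 i \sqrt{21} \cdot \frac{1}{214} - 34 = - \frac{72 i \sqrt{21}}{107} - 34 = -34 - \frac{72 i \sqrt{21}}{107}$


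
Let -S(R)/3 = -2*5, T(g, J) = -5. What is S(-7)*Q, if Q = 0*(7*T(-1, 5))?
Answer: 0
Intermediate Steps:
S(R) = 30 (S(R) = -(-6)*5 = -3*(-10) = 30)
Q = 0 (Q = 0*(7*(-5)) = 0*(-35) = 0)
S(-7)*Q = 30*0 = 0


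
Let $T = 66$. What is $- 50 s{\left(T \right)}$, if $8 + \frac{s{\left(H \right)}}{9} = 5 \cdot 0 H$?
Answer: $3600$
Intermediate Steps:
$s{\left(H \right)} = -72$ ($s{\left(H \right)} = -72 + 9 \cdot 5 \cdot 0 H = -72 + 9 \cdot 0 H = -72 + 9 \cdot 0 = -72 + 0 = -72$)
$- 50 s{\left(T \right)} = \left(-50\right) \left(-72\right) = 3600$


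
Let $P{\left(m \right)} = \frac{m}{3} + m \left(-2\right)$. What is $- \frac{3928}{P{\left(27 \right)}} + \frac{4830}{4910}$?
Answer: $\frac{1950383}{22095} \approx 88.273$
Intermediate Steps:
$P{\left(m \right)} = - \frac{5 m}{3}$ ($P{\left(m \right)} = m \frac{1}{3} - 2 m = \frac{m}{3} - 2 m = - \frac{5 m}{3}$)
$- \frac{3928}{P{\left(27 \right)}} + \frac{4830}{4910} = - \frac{3928}{\left(- \frac{5}{3}\right) 27} + \frac{4830}{4910} = - \frac{3928}{-45} + 4830 \cdot \frac{1}{4910} = \left(-3928\right) \left(- \frac{1}{45}\right) + \frac{483}{491} = \frac{3928}{45} + \frac{483}{491} = \frac{1950383}{22095}$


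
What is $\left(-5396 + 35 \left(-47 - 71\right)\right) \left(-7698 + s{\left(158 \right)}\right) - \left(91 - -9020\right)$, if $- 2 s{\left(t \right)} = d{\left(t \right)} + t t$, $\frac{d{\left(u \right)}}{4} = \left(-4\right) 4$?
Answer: $191920737$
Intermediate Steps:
$d{\left(u \right)} = -64$ ($d{\left(u \right)} = 4 \left(\left(-4\right) 4\right) = 4 \left(-16\right) = -64$)
$s{\left(t \right)} = 32 - \frac{t^{2}}{2}$ ($s{\left(t \right)} = - \frac{-64 + t t}{2} = - \frac{-64 + t^{2}}{2} = 32 - \frac{t^{2}}{2}$)
$\left(-5396 + 35 \left(-47 - 71\right)\right) \left(-7698 + s{\left(158 \right)}\right) - \left(91 - -9020\right) = \left(-5396 + 35 \left(-47 - 71\right)\right) \left(-7698 + \left(32 - \frac{158^{2}}{2}\right)\right) - \left(91 - -9020\right) = \left(-5396 + 35 \left(-118\right)\right) \left(-7698 + \left(32 - 12482\right)\right) - \left(91 + 9020\right) = \left(-5396 - 4130\right) \left(-7698 + \left(32 - 12482\right)\right) - 9111 = - 9526 \left(-7698 - 12450\right) - 9111 = \left(-9526\right) \left(-20148\right) - 9111 = 191929848 - 9111 = 191920737$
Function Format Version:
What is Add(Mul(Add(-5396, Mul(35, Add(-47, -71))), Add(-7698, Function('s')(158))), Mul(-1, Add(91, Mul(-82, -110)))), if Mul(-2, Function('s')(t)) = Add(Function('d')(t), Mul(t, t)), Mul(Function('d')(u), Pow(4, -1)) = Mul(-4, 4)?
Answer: 191920737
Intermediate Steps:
Function('d')(u) = -64 (Function('d')(u) = Mul(4, Mul(-4, 4)) = Mul(4, -16) = -64)
Function('s')(t) = Add(32, Mul(Rational(-1, 2), Pow(t, 2))) (Function('s')(t) = Mul(Rational(-1, 2), Add(-64, Mul(t, t))) = Mul(Rational(-1, 2), Add(-64, Pow(t, 2))) = Add(32, Mul(Rational(-1, 2), Pow(t, 2))))
Add(Mul(Add(-5396, Mul(35, Add(-47, -71))), Add(-7698, Function('s')(158))), Mul(-1, Add(91, Mul(-82, -110)))) = Add(Mul(Add(-5396, Mul(35, Add(-47, -71))), Add(-7698, Add(32, Mul(Rational(-1, 2), Pow(158, 2))))), Mul(-1, Add(91, Mul(-82, -110)))) = Add(Mul(Add(-5396, Mul(35, -118)), Add(-7698, Add(32, Mul(Rational(-1, 2), 24964)))), Mul(-1, Add(91, 9020))) = Add(Mul(Add(-5396, -4130), Add(-7698, Add(32, -12482))), Mul(-1, 9111)) = Add(Mul(-9526, Add(-7698, -12450)), -9111) = Add(Mul(-9526, -20148), -9111) = Add(191929848, -9111) = 191920737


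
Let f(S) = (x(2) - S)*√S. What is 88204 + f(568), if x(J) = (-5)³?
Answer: 88204 - 1386*√142 ≈ 71688.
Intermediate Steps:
x(J) = -125
f(S) = √S*(-125 - S) (f(S) = (-125 - S)*√S = √S*(-125 - S))
88204 + f(568) = 88204 + √568*(-125 - 1*568) = 88204 + (2*√142)*(-125 - 568) = 88204 + (2*√142)*(-693) = 88204 - 1386*√142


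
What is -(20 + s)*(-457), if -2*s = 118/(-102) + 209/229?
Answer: 107397742/11679 ≈ 9195.8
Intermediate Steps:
s = 1426/11679 (s = -(118/(-102) + 209/229)/2 = -(118*(-1/102) + 209*(1/229))/2 = -(-59/51 + 209/229)/2 = -½*(-2852/11679) = 1426/11679 ≈ 0.12210)
-(20 + s)*(-457) = -(20 + 1426/11679)*(-457) = -235006*(-457)/11679 = -1*(-107397742/11679) = 107397742/11679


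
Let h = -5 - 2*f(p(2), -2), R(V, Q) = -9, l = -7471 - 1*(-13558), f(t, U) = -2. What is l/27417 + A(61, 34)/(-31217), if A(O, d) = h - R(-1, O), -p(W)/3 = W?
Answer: 3329799/15015377 ≈ 0.22176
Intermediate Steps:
p(W) = -3*W
l = 6087 (l = -7471 + 13558 = 6087)
h = -1 (h = -5 - 2*(-2) = -5 + 4 = -1)
A(O, d) = 8 (A(O, d) = -1 - 1*(-9) = -1 + 9 = 8)
l/27417 + A(61, 34)/(-31217) = 6087/27417 + 8/(-31217) = 6087*(1/27417) + 8*(-1/31217) = 2029/9139 - 8/31217 = 3329799/15015377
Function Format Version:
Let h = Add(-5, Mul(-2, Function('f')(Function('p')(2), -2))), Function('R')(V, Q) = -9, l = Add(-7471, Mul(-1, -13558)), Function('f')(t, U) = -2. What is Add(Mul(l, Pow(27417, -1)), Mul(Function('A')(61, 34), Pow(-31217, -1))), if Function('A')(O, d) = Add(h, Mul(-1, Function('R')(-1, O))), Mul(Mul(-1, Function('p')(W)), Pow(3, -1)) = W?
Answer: Rational(3329799, 15015377) ≈ 0.22176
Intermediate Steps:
Function('p')(W) = Mul(-3, W)
l = 6087 (l = Add(-7471, 13558) = 6087)
h = -1 (h = Add(-5, Mul(-2, -2)) = Add(-5, 4) = -1)
Function('A')(O, d) = 8 (Function('A')(O, d) = Add(-1, Mul(-1, -9)) = Add(-1, 9) = 8)
Add(Mul(l, Pow(27417, -1)), Mul(Function('A')(61, 34), Pow(-31217, -1))) = Add(Mul(6087, Pow(27417, -1)), Mul(8, Pow(-31217, -1))) = Add(Mul(6087, Rational(1, 27417)), Mul(8, Rational(-1, 31217))) = Add(Rational(2029, 9139), Rational(-8, 31217)) = Rational(3329799, 15015377)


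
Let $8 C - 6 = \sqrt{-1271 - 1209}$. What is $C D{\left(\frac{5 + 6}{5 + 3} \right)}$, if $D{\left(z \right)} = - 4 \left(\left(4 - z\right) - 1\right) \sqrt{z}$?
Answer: $- \frac{39 \sqrt{22}}{32} - \frac{13 i \sqrt{3410}}{16} \approx -5.7164 - 47.446 i$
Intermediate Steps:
$D{\left(z \right)} = - 4 \sqrt{z} \left(3 - z\right)$ ($D{\left(z \right)} = - 4 \left(3 - z\right) \sqrt{z} = - 4 \sqrt{z} \left(3 - z\right)$)
$C = \frac{3}{4} + \frac{i \sqrt{155}}{2}$ ($C = \frac{3}{4} + \frac{\sqrt{-1271 - 1209}}{8} = \frac{3}{4} + \frac{\sqrt{-2480}}{8} = \frac{3}{4} + \frac{4 i \sqrt{155}}{8} = \frac{3}{4} + \frac{i \sqrt{155}}{2} \approx 0.75 + 6.225 i$)
$C D{\left(\frac{5 + 6}{5 + 3} \right)} = \left(\frac{3}{4} + \frac{i \sqrt{155}}{2}\right) 4 \sqrt{\frac{5 + 6}{5 + 3}} \left(-3 + \frac{5 + 6}{5 + 3}\right) = \left(\frac{3}{4} + \frac{i \sqrt{155}}{2}\right) 4 \sqrt{\frac{11}{8}} \left(-3 + \frac{11}{8}\right) = \left(\frac{3}{4} + \frac{i \sqrt{155}}{2}\right) 4 \frac{\sqrt{22}}{4} \left(- \frac{13}{8}\right) = \left(\frac{3}{4} + \frac{i \sqrt{155}}{2}\right) \left(- \frac{13 \sqrt{22}}{8}\right) = - \frac{13 \sqrt{22} \left(\frac{3}{4} + \frac{i \sqrt{155}}{2}\right)}{8}$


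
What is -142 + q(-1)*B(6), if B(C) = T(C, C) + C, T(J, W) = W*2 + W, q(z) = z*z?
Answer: -118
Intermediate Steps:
q(z) = z²
T(J, W) = 3*W (T(J, W) = 2*W + W = 3*W)
B(C) = 4*C (B(C) = 3*C + C = 4*C)
-142 + q(-1)*B(6) = -142 + (-1)²*(4*6) = -142 + 1*24 = -142 + 24 = -118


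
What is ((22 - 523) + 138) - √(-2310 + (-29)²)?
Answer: -363 - I*√1469 ≈ -363.0 - 38.328*I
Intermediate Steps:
((22 - 523) + 138) - √(-2310 + (-29)²) = (-501 + 138) - √(-2310 + 841) = -363 - √(-1469) = -363 - I*√1469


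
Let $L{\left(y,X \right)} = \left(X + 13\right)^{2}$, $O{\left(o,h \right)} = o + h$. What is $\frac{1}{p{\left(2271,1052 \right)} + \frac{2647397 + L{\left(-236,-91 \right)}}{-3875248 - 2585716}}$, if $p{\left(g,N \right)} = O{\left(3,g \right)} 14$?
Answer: $\frac{6460964}{205688596423} \approx 3.1411 \cdot 10^{-5}$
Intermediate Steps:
$O{\left(o,h \right)} = h + o$
$L{\left(y,X \right)} = \left(13 + X\right)^{2}$
$p{\left(g,N \right)} = 42 + 14 g$ ($p{\left(g,N \right)} = \left(g + 3\right) 14 = \left(3 + g\right) 14 = 42 + 14 g$)
$\frac{1}{p{\left(2271,1052 \right)} + \frac{2647397 + L{\left(-236,-91 \right)}}{-3875248 - 2585716}} = \frac{1}{\left(42 + 14 \cdot 2271\right) + \frac{2647397 + \left(13 - 91\right)^{2}}{-3875248 - 2585716}} = \frac{1}{\left(42 + 31794\right) + \frac{2647397 + \left(-78\right)^{2}}{-6460964}} = \frac{1}{31836 + \left(2647397 + 6084\right) \left(- \frac{1}{6460964}\right)} = \frac{1}{31836 + 2653481 \left(- \frac{1}{6460964}\right)} = \frac{1}{31836 - \frac{2653481}{6460964}} = \frac{1}{\frac{205688596423}{6460964}} = \frac{6460964}{205688596423}$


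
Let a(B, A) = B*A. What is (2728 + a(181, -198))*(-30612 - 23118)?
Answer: 1779000300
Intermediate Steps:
a(B, A) = A*B
(2728 + a(181, -198))*(-30612 - 23118) = (2728 - 198*181)*(-30612 - 23118) = (2728 - 35838)*(-53730) = -33110*(-53730) = 1779000300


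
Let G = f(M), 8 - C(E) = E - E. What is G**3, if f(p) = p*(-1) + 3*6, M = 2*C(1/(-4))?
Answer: 8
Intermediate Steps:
C(E) = 8 (C(E) = 8 - (E - E) = 8 - 1*0 = 8 + 0 = 8)
M = 16 (M = 2*8 = 16)
f(p) = 18 - p (f(p) = -p + 18 = 18 - p)
G = 2 (G = 18 - 1*16 = 18 - 16 = 2)
G**3 = 2**3 = 8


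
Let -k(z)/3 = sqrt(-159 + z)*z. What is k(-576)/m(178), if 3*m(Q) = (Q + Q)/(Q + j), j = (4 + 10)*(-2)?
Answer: 1360800*I*sqrt(15)/89 ≈ 59218.0*I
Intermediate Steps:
j = -28 (j = 14*(-2) = -28)
k(z) = -3*z*sqrt(-159 + z) (k(z) = -3*sqrt(-159 + z)*z = -3*z*sqrt(-159 + z))
m(Q) = 2*Q/(3*(-28 + Q)) (m(Q) = ((Q + Q)/(Q - 28))/3 = ((2*Q)/(-28 + Q))/3 = (2*Q/(-28 + Q))/3 = 2*Q/(3*(-28 + Q)))
k(-576)/m(178) = (-3*(-576)*sqrt(-159 - 576))/(((2/3)*178/(-28 + 178))) = (-3*(-576)*sqrt(-735))/(((2/3)*178/150)) = (-3*(-576)*7*I*sqrt(15))/(((2/3)*178*(1/150))) = (12096*I*sqrt(15))/(178/225) = (12096*I*sqrt(15))*(225/178) = 1360800*I*sqrt(15)/89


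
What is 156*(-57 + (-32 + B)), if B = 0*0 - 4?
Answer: -14508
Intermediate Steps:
B = -4 (B = 0 - 4 = -4)
156*(-57 + (-32 + B)) = 156*(-57 + (-32 - 4)) = 156*(-57 - 36) = 156*(-93) = -14508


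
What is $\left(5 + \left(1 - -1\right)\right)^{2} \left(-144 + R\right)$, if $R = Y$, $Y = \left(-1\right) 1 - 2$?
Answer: $-7203$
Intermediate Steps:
$Y = -3$ ($Y = -1 - 2 = -3$)
$R = -3$
$\left(5 + \left(1 - -1\right)\right)^{2} \left(-144 + R\right) = \left(5 + \left(1 - -1\right)\right)^{2} \left(-144 - 3\right) = \left(5 + \left(1 + 1\right)\right)^{2} \left(-147\right) = \left(5 + 2\right)^{2} \left(-147\right) = 7^{2} \left(-147\right) = 49 \left(-147\right) = -7203$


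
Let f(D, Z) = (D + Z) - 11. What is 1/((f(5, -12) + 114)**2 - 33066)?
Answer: -1/23850 ≈ -4.1929e-5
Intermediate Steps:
f(D, Z) = -11 + D + Z
1/((f(5, -12) + 114)**2 - 33066) = 1/(((-11 + 5 - 12) + 114)**2 - 33066) = 1/((-18 + 114)**2 - 33066) = 1/(96**2 - 33066) = 1/(9216 - 33066) = 1/(-23850) = -1/23850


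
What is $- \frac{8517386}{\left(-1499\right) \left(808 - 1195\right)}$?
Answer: $- \frac{8517386}{580113} \approx -14.682$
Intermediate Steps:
$- \frac{8517386}{\left(-1499\right) \left(808 - 1195\right)} = - \frac{8517386}{\left(-1499\right) \left(-387\right)} = - \frac{8517386}{580113}$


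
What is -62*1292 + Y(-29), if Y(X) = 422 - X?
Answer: -79653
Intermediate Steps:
-62*1292 + Y(-29) = -62*1292 + (422 - 1*(-29)) = -80104 + (422 + 29) = -80104 + 451 = -79653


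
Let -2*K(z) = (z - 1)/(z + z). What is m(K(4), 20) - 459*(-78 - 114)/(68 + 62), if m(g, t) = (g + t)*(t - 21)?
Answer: 684419/1040 ≈ 658.09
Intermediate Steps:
K(z) = -(-1 + z)/(4*z) (K(z) = -(z - 1)/(2*(z + z)) = -(-1 + z)/(2*(2*z)) = -(-1 + z)*1/(2*z)/2 = -(-1 + z)/(4*z))
m(g, t) = (-21 + t)*(g + t) (m(g, t) = (g + t)*(-21 + t) = (-21 + t)*(g + t))
m(K(4), 20) - 459*(-78 - 114)/(68 + 62) = (20² - 21*(1 - 1*4)/(4*4) - 21*20 + ((¼)*(1 - 1*4)/4)*20) - 459*(-78 - 114)/(68 + 62) = (400 - 21*(1 - 4)/(4*4) - 420 + ((¼)*(¼)*(1 - 4))*20) - (-88128)/130 = (400 - 21*(-3)/(4*4) - 420 + ((¼)*(¼)*(-3))*20) - (-88128)/130 = (400 - 21*(-3/16) - 420 - 3/16*20) - 459*(-96/65) = (400 + 63/16 - 420 - 15/4) + 44064/65 = -317/16 + 44064/65 = 684419/1040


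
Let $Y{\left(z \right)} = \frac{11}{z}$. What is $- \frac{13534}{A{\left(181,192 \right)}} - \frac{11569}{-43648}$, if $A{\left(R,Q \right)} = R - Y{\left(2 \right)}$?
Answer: $- \frac{1177403345}{15320448} \approx -76.852$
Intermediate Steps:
$A{\left(R,Q \right)} = - \frac{11}{2} + R$ ($A{\left(R,Q \right)} = R - \frac{11}{2} = - \frac{11}{2} + R$)
$- \frac{13534}{A{\left(181,192 \right)}} - \frac{11569}{-43648} = - \frac{13534}{- \frac{11}{2} + 181} - \frac{11569}{-43648} = - \frac{13534}{\frac{351}{2}} - - \frac{11569}{43648} = \left(-13534\right) \frac{2}{351} + \frac{11569}{43648} = - \frac{27068}{351} + \frac{11569}{43648} = - \frac{1177403345}{15320448}$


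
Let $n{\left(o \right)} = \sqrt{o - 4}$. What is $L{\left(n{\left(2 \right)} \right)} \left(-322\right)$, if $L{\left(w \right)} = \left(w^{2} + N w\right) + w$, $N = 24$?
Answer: $644 - 8050 i \sqrt{2} \approx 644.0 - 11384.0 i$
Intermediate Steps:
$n{\left(o \right)} = \sqrt{-4 + o}$
$L{\left(w \right)} = w^{2} + 25 w$ ($L{\left(w \right)} = \left(w^{2} + 24 w\right) + w = w^{2} + 25 w$)
$L{\left(n{\left(2 \right)} \right)} \left(-322\right) = \sqrt{-4 + 2} \left(25 + \sqrt{-4 + 2}\right) \left(-322\right) = \sqrt{-2} \left(25 + \sqrt{-2}\right) \left(-322\right) = i \sqrt{2} \left(25 + i \sqrt{2}\right) \left(-322\right) = - 322 i \sqrt{2} \left(25 + i \sqrt{2}\right)$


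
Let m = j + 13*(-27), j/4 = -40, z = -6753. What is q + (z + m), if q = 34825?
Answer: 27561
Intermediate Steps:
j = -160 (j = 4*(-40) = -160)
m = -511 (m = -160 + 13*(-27) = -160 - 351 = -511)
q + (z + m) = 34825 + (-6753 - 511) = 34825 - 7264 = 27561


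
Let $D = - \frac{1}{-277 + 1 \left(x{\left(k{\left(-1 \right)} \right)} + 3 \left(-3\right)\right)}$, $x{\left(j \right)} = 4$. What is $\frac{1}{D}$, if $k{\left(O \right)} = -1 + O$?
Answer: $282$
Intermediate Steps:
$D = \frac{1}{282}$ ($D = - \frac{1}{-277 + 1 \left(4 + 3 \left(-3\right)\right)} = - \frac{1}{-277 + 1 \left(4 - 9\right)} = - \frac{1}{-277 + 1 \left(-5\right)} = - \frac{1}{-277 - 5} = - \frac{1}{-282} = \left(-1\right) \left(- \frac{1}{282}\right) = \frac{1}{282} \approx 0.0035461$)
$\frac{1}{D} = \frac{1}{\frac{1}{282}} = 282$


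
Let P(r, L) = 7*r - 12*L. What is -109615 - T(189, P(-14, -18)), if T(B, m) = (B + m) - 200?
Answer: -109722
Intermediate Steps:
P(r, L) = -12*L + 7*r
T(B, m) = -200 + B + m
-109615 - T(189, P(-14, -18)) = -109615 - (-200 + 189 + (-12*(-18) + 7*(-14))) = -109615 - (-200 + 189 + (216 - 98)) = -109615 - (-200 + 189 + 118) = -109615 - 1*107 = -109615 - 107 = -109722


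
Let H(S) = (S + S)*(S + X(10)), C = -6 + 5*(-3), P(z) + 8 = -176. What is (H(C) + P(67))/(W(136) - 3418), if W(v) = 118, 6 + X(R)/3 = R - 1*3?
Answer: -13/75 ≈ -0.17333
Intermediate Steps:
P(z) = -184 (P(z) = -8 - 176 = -184)
X(R) = -27 + 3*R (X(R) = -18 + 3*(R - 1*3) = -18 + 3*(R - 3) = -18 + 3*(-3 + R) = -18 + (-9 + 3*R) = -27 + 3*R)
C = -21 (C = -6 - 15 = -21)
H(S) = 2*S*(3 + S) (H(S) = (S + S)*(S + (-27 + 3*10)) = (2*S)*(S + (-27 + 30)) = (2*S)*(S + 3) = (2*S)*(3 + S) = 2*S*(3 + S))
(H(C) + P(67))/(W(136) - 3418) = (2*(-21)*(3 - 21) - 184)/(118 - 3418) = (2*(-21)*(-18) - 184)/(-3300) = (756 - 184)*(-1/3300) = 572*(-1/3300) = -13/75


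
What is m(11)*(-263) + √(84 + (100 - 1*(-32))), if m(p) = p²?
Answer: -31823 + 6*√6 ≈ -31808.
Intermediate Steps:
m(11)*(-263) + √(84 + (100 - 1*(-32))) = 11²*(-263) + √(84 + (100 - 1*(-32))) = 121*(-263) + √(84 + (100 + 32)) = -31823 + √(84 + 132) = -31823 + √216 = -31823 + 6*√6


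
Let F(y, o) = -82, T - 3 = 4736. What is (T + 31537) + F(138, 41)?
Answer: 36194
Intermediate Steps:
T = 4739 (T = 3 + 4736 = 4739)
(T + 31537) + F(138, 41) = (4739 + 31537) - 82 = 36276 - 82 = 36194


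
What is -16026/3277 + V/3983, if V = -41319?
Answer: -199233921/13052291 ≈ -15.264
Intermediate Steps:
-16026/3277 + V/3983 = -16026/3277 - 41319/3983 = -199233921/13052291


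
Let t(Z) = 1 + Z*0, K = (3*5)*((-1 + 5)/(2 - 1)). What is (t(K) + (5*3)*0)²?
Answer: 1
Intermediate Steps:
K = 60 (K = 15*(4/1) = 15*(4*1) = 15*4 = 60)
t(Z) = 1 (t(Z) = 1 + 0 = 1)
(t(K) + (5*3)*0)² = (1 + (5*3)*0)² = (1 + 15*0)² = (1 + 0)² = 1² = 1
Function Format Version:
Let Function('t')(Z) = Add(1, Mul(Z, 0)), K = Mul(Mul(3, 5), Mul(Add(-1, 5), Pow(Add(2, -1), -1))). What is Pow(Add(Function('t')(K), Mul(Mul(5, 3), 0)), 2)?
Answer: 1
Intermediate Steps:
K = 60 (K = Mul(15, Mul(4, Pow(1, -1))) = Mul(15, Mul(4, 1)) = Mul(15, 4) = 60)
Function('t')(Z) = 1 (Function('t')(Z) = Add(1, 0) = 1)
Pow(Add(Function('t')(K), Mul(Mul(5, 3), 0)), 2) = Pow(Add(1, Mul(Mul(5, 3), 0)), 2) = Pow(Add(1, Mul(15, 0)), 2) = Pow(Add(1, 0), 2) = Pow(1, 2) = 1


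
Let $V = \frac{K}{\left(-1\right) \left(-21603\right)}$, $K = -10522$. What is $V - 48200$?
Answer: $- \frac{1041275122}{21603} \approx -48201.0$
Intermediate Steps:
$V = - \frac{10522}{21603}$ ($V = - \frac{10522}{\left(-1\right) \left(-21603\right)} = - \frac{10522}{21603} \approx -0.48706$)
$V - 48200 = - \frac{10522}{21603} - 48200 = - \frac{1041275122}{21603}$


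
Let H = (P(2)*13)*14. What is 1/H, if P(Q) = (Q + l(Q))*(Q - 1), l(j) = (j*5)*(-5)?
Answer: -1/8736 ≈ -0.00011447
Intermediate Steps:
l(j) = -25*j (l(j) = (5*j)*(-5) = -25*j)
P(Q) = -24*Q*(-1 + Q) (P(Q) = (Q - 25*Q)*(Q - 1) = (-24*Q)*(-1 + Q) = -24*Q*(-1 + Q))
H = -8736 (H = ((24*2*(1 - 1*2))*13)*14 = ((24*2*(1 - 2))*13)*14 = ((24*2*(-1))*13)*14 = -48*13*14 = -624*14 = -8736)
1/H = 1/(-8736) = -1/8736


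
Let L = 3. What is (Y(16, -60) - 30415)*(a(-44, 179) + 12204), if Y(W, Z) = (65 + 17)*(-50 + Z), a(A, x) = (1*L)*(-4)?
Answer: -480791520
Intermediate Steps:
a(A, x) = -12 (a(A, x) = (1*3)*(-4) = 3*(-4) = -12)
Y(W, Z) = -4100 + 82*Z (Y(W, Z) = 82*(-50 + Z) = -4100 + 82*Z)
(Y(16, -60) - 30415)*(a(-44, 179) + 12204) = ((-4100 + 82*(-60)) - 30415)*(-12 + 12204) = ((-4100 - 4920) - 30415)*12192 = (-9020 - 30415)*12192 = -39435*12192 = -480791520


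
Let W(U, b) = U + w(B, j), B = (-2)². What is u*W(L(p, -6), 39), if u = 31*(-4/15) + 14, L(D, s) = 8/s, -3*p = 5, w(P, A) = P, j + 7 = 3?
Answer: 688/45 ≈ 15.289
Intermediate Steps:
j = -4 (j = -7 + 3 = -4)
B = 4
p = -5/3 (p = -⅓*5 = -5/3 ≈ -1.6667)
W(U, b) = 4 + U (W(U, b) = U + 4 = 4 + U)
u = 86/15 (u = 31*(-4*1/15) + 14 = 31*(-4/15) + 14 = -124/15 + 14 = 86/15 ≈ 5.7333)
u*W(L(p, -6), 39) = 86*(4 + 8/(-6))/15 = 86*(4 + 8*(-⅙))/15 = 86*(4 - 4/3)/15 = (86/15)*(8/3) = 688/45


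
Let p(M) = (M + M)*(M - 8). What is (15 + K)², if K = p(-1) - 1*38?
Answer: 25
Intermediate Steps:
p(M) = 2*M*(-8 + M) (p(M) = (2*M)*(-8 + M) = 2*M*(-8 + M))
K = -20 (K = 2*(-1)*(-8 - 1) - 1*38 = 2*(-1)*(-9) - 38 = 18 - 38 = -20)
(15 + K)² = (15 - 20)² = (-5)² = 25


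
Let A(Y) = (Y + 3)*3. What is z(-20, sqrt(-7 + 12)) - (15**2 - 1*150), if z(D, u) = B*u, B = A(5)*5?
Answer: -75 + 120*sqrt(5) ≈ 193.33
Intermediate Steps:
A(Y) = 9 + 3*Y (A(Y) = (3 + Y)*3 = 9 + 3*Y)
B = 120 (B = (9 + 3*5)*5 = (9 + 15)*5 = 24*5 = 120)
z(D, u) = 120*u
z(-20, sqrt(-7 + 12)) - (15**2 - 1*150) = 120*sqrt(-7 + 12) - (15**2 - 1*150) = 120*sqrt(5) - (225 - 150) = 120*sqrt(5) - 1*75 = 120*sqrt(5) - 75 = -75 + 120*sqrt(5)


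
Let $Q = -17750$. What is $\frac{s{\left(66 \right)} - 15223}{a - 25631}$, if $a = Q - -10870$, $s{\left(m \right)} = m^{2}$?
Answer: $\frac{10867}{32511} \approx 0.33426$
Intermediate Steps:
$a = -6880$ ($a = -17750 - -10870 = -17750 + 10870 = -6880$)
$\frac{s{\left(66 \right)} - 15223}{a - 25631} = \frac{66^{2} - 15223}{-6880 - 25631} = \frac{4356 - 15223}{-32511} = \left(-10867\right) \left(- \frac{1}{32511}\right) = \frac{10867}{32511}$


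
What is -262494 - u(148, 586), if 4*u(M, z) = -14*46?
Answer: -262333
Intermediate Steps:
u(M, z) = -161 (u(M, z) = (-14*46)/4 = (¼)*(-644) = -161)
-262494 - u(148, 586) = -262494 - 1*(-161) = -262494 + 161 = -262333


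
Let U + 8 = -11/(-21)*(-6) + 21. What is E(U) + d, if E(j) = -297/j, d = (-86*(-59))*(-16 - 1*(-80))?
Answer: 7468235/23 ≈ 3.2471e+5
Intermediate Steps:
U = 69/7 (U = -8 + (-11/(-21)*(-6) + 21) = -8 + (-11*(-1/21)*(-6) + 21) = -8 + ((11/21)*(-6) + 21) = -8 + (-22/7 + 21) = -8 + 125/7 = 69/7 ≈ 9.8571)
d = 324736 (d = 5074*(-16 + 80) = 5074*64 = 324736)
E(U) + d = -297/69/7 + 324736 = -297*7/69 + 324736 = -693/23 + 324736 = 7468235/23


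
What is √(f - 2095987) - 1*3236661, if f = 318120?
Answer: -3236661 + 7*I*√36283 ≈ -3.2367e+6 + 1333.4*I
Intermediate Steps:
√(f - 2095987) - 1*3236661 = √(318120 - 2095987) - 1*3236661 = √(-1777867) - 3236661 = 7*I*√36283 - 3236661 = -3236661 + 7*I*√36283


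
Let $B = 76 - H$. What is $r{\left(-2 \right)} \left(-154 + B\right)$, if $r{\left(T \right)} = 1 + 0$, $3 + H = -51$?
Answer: $-24$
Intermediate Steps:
$H = -54$ ($H = -3 - 51 = -54$)
$B = 130$ ($B = 76 - -54 = 76 + 54 = 130$)
$r{\left(T \right)} = 1$
$r{\left(-2 \right)} \left(-154 + B\right) = 1 \left(-154 + 130\right) = 1 \left(-24\right) = -24$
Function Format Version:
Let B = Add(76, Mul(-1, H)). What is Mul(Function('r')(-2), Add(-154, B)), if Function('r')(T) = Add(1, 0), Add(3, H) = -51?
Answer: -24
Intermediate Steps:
H = -54 (H = Add(-3, -51) = -54)
B = 130 (B = Add(76, Mul(-1, -54)) = Add(76, 54) = 130)
Function('r')(T) = 1
Mul(Function('r')(-2), Add(-154, B)) = Mul(1, Add(-154, 130)) = Mul(1, -24) = -24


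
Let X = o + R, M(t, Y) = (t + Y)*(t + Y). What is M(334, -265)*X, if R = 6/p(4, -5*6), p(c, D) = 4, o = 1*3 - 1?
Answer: 33327/2 ≈ 16664.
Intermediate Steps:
o = 2 (o = 3 - 1 = 2)
R = 3/2 (R = 6/4 = 6*(¼) = 3/2 ≈ 1.5000)
M(t, Y) = (Y + t)² (M(t, Y) = (Y + t)*(Y + t) = (Y + t)²)
X = 7/2 (X = 2 + 3/2 = 7/2 ≈ 3.5000)
M(334, -265)*X = (-265 + 334)²*(7/2) = 69²*(7/2) = 4761*(7/2) = 33327/2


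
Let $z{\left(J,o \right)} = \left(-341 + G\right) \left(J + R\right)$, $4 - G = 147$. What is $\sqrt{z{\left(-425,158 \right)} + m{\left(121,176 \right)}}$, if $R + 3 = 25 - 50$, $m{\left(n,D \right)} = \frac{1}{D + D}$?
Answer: $\frac{\sqrt{1697887510}}{88} \approx 468.24$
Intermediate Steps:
$G = -143$ ($G = 4 - 147 = -143$)
$m{\left(n,D \right)} = \frac{1}{2 D}$
$R = -28$ ($R = -3 + \left(25 - 50\right) = -3 - 25 = -28$)
$z{\left(J,o \right)} = 13552 - 484 J$ ($z{\left(J,o \right)} = \left(-341 - 143\right) \left(J - 28\right) = - 484 \left(-28 + J\right) = 13552 - 484 J$)
$\sqrt{z{\left(-425,158 \right)} + m{\left(121,176 \right)}} = \sqrt{\left(13552 - -205700\right) + \frac{1}{2 \cdot 176}} = \sqrt{\left(13552 + 205700\right) + \frac{1}{2} \cdot \frac{1}{176}} = \sqrt{219252 + \frac{1}{352}} = \sqrt{\frac{77176705}{352}} = \frac{\sqrt{1697887510}}{88}$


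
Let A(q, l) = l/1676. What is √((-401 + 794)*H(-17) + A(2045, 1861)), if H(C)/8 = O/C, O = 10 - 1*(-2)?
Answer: I*√450177097393/14246 ≈ 47.098*I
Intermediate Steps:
O = 12 (O = 10 + 2 = 12)
H(C) = 96/C (H(C) = 8*(12/C) = 96/C)
A(q, l) = l/1676 (A(q, l) = l*(1/1676) = l/1676)
√((-401 + 794)*H(-17) + A(2045, 1861)) = √((-401 + 794)*(96/(-17)) + (1/1676)*1861) = √(393*(96*(-1/17)) + 1861/1676) = √(393*(-96/17) + 1861/1676) = √(-37728/17 + 1861/1676) = √(-63200491/28492) = I*√450177097393/14246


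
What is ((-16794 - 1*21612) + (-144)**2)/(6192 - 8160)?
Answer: 2945/328 ≈ 8.9787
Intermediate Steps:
((-16794 - 1*21612) + (-144)**2)/(6192 - 8160) = ((-16794 - 21612) + 20736)/(-1968) = (-38406 + 20736)*(-1/1968) = -17670*(-1/1968) = 2945/328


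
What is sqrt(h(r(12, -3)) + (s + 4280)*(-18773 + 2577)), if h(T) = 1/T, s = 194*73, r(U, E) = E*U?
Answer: I*sqrt(10752718753)/6 ≈ 17283.0*I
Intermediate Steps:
s = 14162
sqrt(h(r(12, -3)) + (s + 4280)*(-18773 + 2577)) = sqrt(1/(-3*12) + (14162 + 4280)*(-18773 + 2577)) = sqrt(1/(-36) + 18442*(-16196)) = sqrt(-1/36 - 298686632) = sqrt(-10752718753/36) = I*sqrt(10752718753)/6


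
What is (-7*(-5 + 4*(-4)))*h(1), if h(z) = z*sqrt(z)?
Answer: 147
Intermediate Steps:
h(z) = z**(3/2)
(-7*(-5 + 4*(-4)))*h(1) = (-7*(-5 + 4*(-4)))*1**(3/2) = -7*(-5 - 16)*1 = -7*(-21)*1 = 147*1 = 147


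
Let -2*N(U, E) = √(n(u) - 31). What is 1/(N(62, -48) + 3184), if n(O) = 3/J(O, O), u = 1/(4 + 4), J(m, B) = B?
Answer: 12736/40551431 + 2*I*√7/40551431 ≈ 0.00031407 + 1.3049e-7*I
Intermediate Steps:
u = ⅛ (u = 1/8 = ⅛ ≈ 0.12500)
n(O) = 3/O
N(U, E) = -I*√7/2 (N(U, E) = -√(3/(⅛) - 31)/2 = -√(3*8 - 31)/2 = -√(24 - 31)/2 = -I*√7/2)
1/(N(62, -48) + 3184) = 1/(-I*√7/2 + 3184) = 1/(3184 - I*√7/2)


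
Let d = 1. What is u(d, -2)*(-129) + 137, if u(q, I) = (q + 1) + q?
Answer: -250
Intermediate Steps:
u(q, I) = 1 + 2*q (u(q, I) = (1 + q) + q = 1 + 2*q)
u(d, -2)*(-129) + 137 = (1 + 2*1)*(-129) + 137 = (1 + 2)*(-129) + 137 = 3*(-129) + 137 = -387 + 137 = -250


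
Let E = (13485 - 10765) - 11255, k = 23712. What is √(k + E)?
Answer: √15177 ≈ 123.19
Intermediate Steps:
E = -8535 (E = 2720 - 11255 = -8535)
√(k + E) = √(23712 - 8535) = √15177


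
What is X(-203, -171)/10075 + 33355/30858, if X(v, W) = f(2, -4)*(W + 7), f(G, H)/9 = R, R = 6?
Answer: 62773177/310894350 ≈ 0.20191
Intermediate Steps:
f(G, H) = 54 (f(G, H) = 9*6 = 54)
X(v, W) = 378 + 54*W (X(v, W) = 54*(W + 7) = 54*(7 + W) = 378 + 54*W)
X(-203, -171)/10075 + 33355/30858 = (378 + 54*(-171))/10075 + 33355/30858 = (378 - 9234)*(1/10075) + 33355*(1/30858) = -8856*1/10075 + 33355/30858 = -8856/10075 + 33355/30858 = 62773177/310894350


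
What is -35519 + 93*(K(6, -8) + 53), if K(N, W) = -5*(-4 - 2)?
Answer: -27800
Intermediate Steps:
K(N, W) = 30 (K(N, W) = -5*(-6) = 30)
-35519 + 93*(K(6, -8) + 53) = -35519 + 93*(30 + 53) = -35519 + 93*83 = -35519 + 7719 = -27800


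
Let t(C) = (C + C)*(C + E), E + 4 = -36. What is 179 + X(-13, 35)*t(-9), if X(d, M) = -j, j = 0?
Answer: 179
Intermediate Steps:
E = -40 (E = -4 - 36 = -40)
X(d, M) = 0 (X(d, M) = -1*0 = 0)
t(C) = 2*C*(-40 + C) (t(C) = (C + C)*(C - 40) = (2*C)*(-40 + C) = 2*C*(-40 + C))
179 + X(-13, 35)*t(-9) = 179 + 0*(2*(-9)*(-40 - 9)) = 179 + 0*(2*(-9)*(-49)) = 179 + 0*882 = 179 + 0 = 179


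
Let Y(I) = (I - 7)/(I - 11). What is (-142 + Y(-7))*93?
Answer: -39401/3 ≈ -13134.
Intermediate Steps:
Y(I) = (-7 + I)/(-11 + I)
(-142 + Y(-7))*93 = (-142 + (-7 - 7)/(-11 - 7))*93 = (-142 - 14/(-18))*93 = (-142 - 1/18*(-14))*93 = (-142 + 7/9)*93 = -1271/9*93 = -39401/3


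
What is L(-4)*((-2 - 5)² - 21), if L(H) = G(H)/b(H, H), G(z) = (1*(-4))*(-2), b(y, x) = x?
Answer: -56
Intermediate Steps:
G(z) = 8 (G(z) = -4*(-2) = 8)
L(H) = 8/H
L(-4)*((-2 - 5)² - 21) = (8/(-4))*((-2 - 5)² - 21) = (8*(-¼))*((-7)² - 21) = -2*(49 - 21) = -2*28 = -56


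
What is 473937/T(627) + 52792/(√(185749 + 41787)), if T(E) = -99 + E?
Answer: 157979/176 + 13198*√14221/14221 ≈ 1008.3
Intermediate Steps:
473937/T(627) + 52792/(√(185749 + 41787)) = 473937/(-99 + 627) + 52792/(√(185749 + 41787)) = 473937/528 + 52792/(√227536) = 473937*(1/528) + 52792/((4*√14221)) = 157979/176 + 52792*(√14221/56884) = 157979/176 + 13198*√14221/14221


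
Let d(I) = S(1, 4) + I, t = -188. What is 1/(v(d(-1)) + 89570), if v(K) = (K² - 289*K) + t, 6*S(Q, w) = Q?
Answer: 36/3226447 ≈ 1.1158e-5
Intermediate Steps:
S(Q, w) = Q/6
d(I) = ⅙ + I (d(I) = (⅙)*1 + I = ⅙ + I)
v(K) = -188 + K² - 289*K (v(K) = (K² - 289*K) - 188 = -188 + K² - 289*K)
1/(v(d(-1)) + 89570) = 1/((-188 + (⅙ - 1)² - 289*(⅙ - 1)) + 89570) = 1/((-188 + (-⅚)² - 289*(-⅚)) + 89570) = 1/((-188 + 25/36 + 1445/6) + 89570) = 1/(1927/36 + 89570) = 1/(3226447/36) = 36/3226447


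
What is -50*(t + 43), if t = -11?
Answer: -1600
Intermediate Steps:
-50*(t + 43) = -50*(-11 + 43) = -50*32 = -1600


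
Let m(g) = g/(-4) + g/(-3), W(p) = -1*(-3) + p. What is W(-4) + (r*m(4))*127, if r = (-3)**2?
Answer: -2668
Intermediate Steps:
W(p) = 3 + p
m(g) = -7*g/12 (m(g) = g*(-1/4) + g*(-1/3) = -g/4 - g/3 = -7*g/12)
r = 9
W(-4) + (r*m(4))*127 = (3 - 4) + (9*(-7/12*4))*127 = -1 + (9*(-7/3))*127 = -1 - 21*127 = -1 - 2667 = -2668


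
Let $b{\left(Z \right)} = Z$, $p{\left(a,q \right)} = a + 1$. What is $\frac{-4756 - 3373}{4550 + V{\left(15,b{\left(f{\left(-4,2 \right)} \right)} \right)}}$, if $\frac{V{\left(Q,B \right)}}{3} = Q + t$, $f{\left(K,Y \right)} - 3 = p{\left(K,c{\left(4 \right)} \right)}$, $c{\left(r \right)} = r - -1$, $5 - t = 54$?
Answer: $- \frac{8129}{4448} \approx -1.8276$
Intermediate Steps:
$t = -49$ ($t = 5 - 54 = -49$)
$c{\left(r \right)} = 1 + r$ ($c{\left(r \right)} = r + 1 = 1 + r$)
$p{\left(a,q \right)} = 1 + a$
$f{\left(K,Y \right)} = 4 + K$ ($f{\left(K,Y \right)} = 3 + \left(1 + K\right) = 4 + K$)
$V{\left(Q,B \right)} = -147 + 3 Q$ ($V{\left(Q,B \right)} = 3 \left(Q - 49\right) = 3 \left(-49 + Q\right) = -147 + 3 Q$)
$\frac{-4756 - 3373}{4550 + V{\left(15,b{\left(f{\left(-4,2 \right)} \right)} \right)}} = \frac{-4756 - 3373}{4550 + \left(-147 + 3 \cdot 15\right)} = - \frac{8129}{4550 + \left(-147 + 45\right)} = - \frac{8129}{4550 - 102} = - \frac{8129}{4448}$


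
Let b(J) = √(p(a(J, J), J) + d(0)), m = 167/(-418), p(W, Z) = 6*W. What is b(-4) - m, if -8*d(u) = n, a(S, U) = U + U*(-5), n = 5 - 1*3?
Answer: 167/418 + √383/2 ≈ 10.185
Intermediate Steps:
n = 2 (n = 5 - 3 = 2)
a(S, U) = -4*U (a(S, U) = U - 5*U = -4*U)
d(u) = -¼ (d(u) = -⅛*2 = -¼)
m = -167/418 (m = 167*(-1/418) = -167/418 ≈ -0.39952)
b(J) = √(-¼ - 24*J) (b(J) = √(6*(-4*J) - ¼) = √(-24*J - ¼) = √(-¼ - 24*J))
b(-4) - m = √(-1 - 96*(-4))/2 - 1*(-167/418) = √(-1 + 384)/2 + 167/418 = √383/2 + 167/418 = 167/418 + √383/2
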